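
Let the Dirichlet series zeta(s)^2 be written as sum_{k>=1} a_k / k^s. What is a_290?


The Dirichlet convolution of the constant function 1 with itself gives (1 * 1)(k) = sum_{d | k} 1 = d(k), the number of positive divisors of k.
Since zeta(s) = sum_{k>=1} 1/k^s, we have zeta(s)^2 = sum_{k>=1} d(k)/k^s, so a_k = d(k).
For k = 290: the divisors are 1, 2, 5, 10, 29, 58, 145, 290.
Count = 8.

8


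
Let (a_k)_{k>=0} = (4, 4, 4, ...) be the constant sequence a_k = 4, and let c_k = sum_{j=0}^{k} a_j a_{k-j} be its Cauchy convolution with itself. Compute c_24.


Since a_j = 4 for all j >= 0, the convolution sum becomes
c_k = sum_{j=0}^{k} 4 * 4 = 16 * (k + 1).
Equivalently, the generating function of (a_k) is 4/(1 - x) and its square is 16/(1 - x)^2 = sum_{k>=0} 16(k + 1) x^k.
For k = 24: 16 * 25 = 400.

400


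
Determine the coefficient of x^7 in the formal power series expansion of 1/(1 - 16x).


The geometric series identity gives 1/(1 - c x) = sum_{k>=0} c^k x^k, so the coefficient of x^k is c^k.
Here c = 16 and k = 7.
Computing: 16^7 = 268435456

268435456


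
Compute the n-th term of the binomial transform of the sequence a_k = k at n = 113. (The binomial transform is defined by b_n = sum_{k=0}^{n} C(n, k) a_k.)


With a_k = k, b_n = sum_{k=0}^{n} C(n, k) k. Using k * C(n, k) = n * C(n-1, k-1) gives b_n = n * sum_{k>=1} C(n-1, k-1) = n * 2^(n-1).
For n = 113: 113 * 2^112 = 113 * 5192296858534827628530496329220096 = 586729545014435522023946085201870848.

586729545014435522023946085201870848


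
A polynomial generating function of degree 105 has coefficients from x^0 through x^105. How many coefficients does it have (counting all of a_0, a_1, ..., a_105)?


A polynomial of degree 105 takes the form a_0 + a_1 x + ... + a_105 x^105.
The number of coefficients is 105 + 1 = 106.

106


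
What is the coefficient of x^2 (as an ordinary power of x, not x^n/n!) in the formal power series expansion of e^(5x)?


The exponential series is e^y = sum_{k>=0} y^k / k!. Substituting y = 5x gives
e^(5x) = sum_{k>=0} 5^k x^k / k!.
So the coefficient of x^n is a^n/n! with a = 5, n = 2:
5^2 / 2! = 25/2 = 25/2

25/2


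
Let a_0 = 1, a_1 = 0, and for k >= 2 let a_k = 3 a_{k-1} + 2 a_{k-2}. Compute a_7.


Iterating the recurrence forward:
a_0 = 1
a_1 = 0
a_2 = 3*0 + 2*1 = 2
a_3 = 3*2 + 2*0 = 6
a_4 = 3*6 + 2*2 = 22
a_5 = 3*22 + 2*6 = 78
a_6 = 3*78 + 2*22 = 278
a_7 = 3*278 + 2*78 = 990
So a_7 = 990.

990


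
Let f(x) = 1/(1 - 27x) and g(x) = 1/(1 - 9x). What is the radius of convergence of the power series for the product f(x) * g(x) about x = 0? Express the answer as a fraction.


The radius of 1/(1 - 27x) is 1/27 (nearest singularity at x = 1/27), and the radius of 1/(1 - 9x) is 1/9.
The product f(x)*g(x) = 1/((1 - 27x)(1 - 9x)) has singularities at both 1/27 and 1/9, so its radius of convergence is the distance to the nearest one:
min(1/27, 1/9) = 1/27.

1/27


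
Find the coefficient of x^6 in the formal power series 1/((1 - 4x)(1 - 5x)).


By partial fractions or Cauchy convolution:
The coefficient equals sum_{k=0}^{6} 4^k * 5^(6-k).
= 61741

61741


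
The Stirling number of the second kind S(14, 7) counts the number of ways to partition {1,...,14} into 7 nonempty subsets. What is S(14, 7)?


Using the explicit formula S(n,k) = (1/k!) sum_{j=0}^{k} (-1)^(k-j) C(k,j) j^n:
S(14, 7) = 49329280
Equivalently, S(n,k) is n! times the coefficient of x^n in the EGF (e^x - 1)^k / k!.

49329280


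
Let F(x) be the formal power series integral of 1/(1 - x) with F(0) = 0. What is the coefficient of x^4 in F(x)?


1/(1 - x) = sum_{k>=0} x^k. Integrating termwise and using F(0) = 0 gives
F(x) = sum_{k>=0} x^(k+1) / (k+1) = sum_{m>=1} x^m / m = -ln(1 - x).
So the coefficient of x^4 is 1/4 = 1/4.

1/4


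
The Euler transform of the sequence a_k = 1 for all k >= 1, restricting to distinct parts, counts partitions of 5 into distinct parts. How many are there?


Partitions of 5 into distinct parts can be computed via generating function.
Product (1+x)(1+x^2)(1+x^3)...
The coefficient of x^5 = 3

3


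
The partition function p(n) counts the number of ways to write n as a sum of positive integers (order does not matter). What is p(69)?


Using the generating function prod_{k>=1} 1/(1-x^k), we compute p(69).
By dynamic programming over parts 1 through 69:
p(69) = 3554345

3554345


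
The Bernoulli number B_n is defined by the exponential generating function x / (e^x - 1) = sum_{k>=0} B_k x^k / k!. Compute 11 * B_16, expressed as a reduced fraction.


Bernoulli numbers can also be computed recursively via B_0 = 1 and sum_{j=0}^{m} C(m+1, j) B_j = 0 for m >= 1. Odd-index Bernoulli numbers vanish for k >= 3.
Computing B_16 = -3617/510, so 11 * B_16 = 11 * -3617/510 = -39787/510.

-39787/510


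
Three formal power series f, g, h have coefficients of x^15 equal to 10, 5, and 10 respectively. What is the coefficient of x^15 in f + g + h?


Series addition is componentwise:
10 + 5 + 10
= 25

25


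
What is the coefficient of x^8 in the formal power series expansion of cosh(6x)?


The Maclaurin series is cosh(t) = sum_{m>=0} t^(2m) / (2m)!, so substituting t = 6x, only even powers of x are nonzero, with coefficient of x^(2m) equal to 6^(2m) / (2m)!.
For x^8 the coefficient is 6^8/8! = 1679616/40320 = 1458/35.

1458/35


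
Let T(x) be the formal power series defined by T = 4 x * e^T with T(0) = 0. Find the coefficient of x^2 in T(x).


Apply the Lagrange inversion formula: if T = 4 x * phi(T) with phi(t) = e^t, then
[x^n] T = 4^n * (1/n) [t^(n-1)] phi(t)^n = 4^n * (1/n) [t^(n-1)] e^(n t) = 4^n * (1/n) * n^(n-1) / (n-1)! = 4^n * n^(n-1) / n!.
When c = 1 this is the Cayley count of rooted labeled trees on n vertices, divided by n!.
For n = 2: 4^2 * 2^1 / 2! = 16 * 2/2 = 16.

16


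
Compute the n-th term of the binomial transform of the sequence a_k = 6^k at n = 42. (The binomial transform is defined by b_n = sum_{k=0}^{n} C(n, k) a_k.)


With a_k = 6^k, b_n = sum_{k=0}^{n} C(n, k) 6^k = (1 + 6)^n by the binomial theorem.
For n = 42: (1 + 6)^42 = 7^42 = 311973482284542371301330321821976049.

311973482284542371301330321821976049


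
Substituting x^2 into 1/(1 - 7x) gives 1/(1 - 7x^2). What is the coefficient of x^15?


Since 1/(1 - 7x^2) only has even powers of x,
the coefficient of x^15 (odd) is 0.

0


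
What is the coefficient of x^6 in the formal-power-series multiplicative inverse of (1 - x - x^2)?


Let the inverse be f(x) = sum_{k>=0} a_k x^k. From f(x) * (1 - x - x^2) = 1 and matching coefficients:
 x^0: a_0 = 1.
 x^1: a_1 - a_0 = 0, so a_1 = 1.
 x^k (k >= 2): a_k - a_{k-1} - a_{k-2} = 0, i.e. a_k = a_{k-1} + a_{k-2}.
This is the Fibonacci-type recurrence shifted so that a_0 = a_1 = 1.
Iterating: a_0=1, a_1=1, a_2=2, a_3=3, a_4=5, a_5=8, a_6=13
a_6 = 13.

13


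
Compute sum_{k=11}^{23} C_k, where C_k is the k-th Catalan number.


C_11 through C_23: 58786, 208012, 742900, 2674440, 9694845, 35357670, 129644790, 477638700, 1767263190, 6564120420, 24466267020, 91482563640, 343059613650
Sum = 58786 + 208012 + 742900 + 2674440 + 9694845 + 35357670 + 129644790 + 477638700 + 1767263190 + 6564120420 + 24466267020 + 91482563640 + 343059613650
= 467995848063

467995848063


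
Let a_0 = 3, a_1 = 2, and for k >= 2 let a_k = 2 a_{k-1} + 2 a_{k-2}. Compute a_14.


Iterating the recurrence forward:
a_0 = 3
a_1 = 2
a_2 = 2*2 + 2*3 = 10
a_3 = 2*10 + 2*2 = 24
a_4 = 2*24 + 2*10 = 68
a_5 = 2*68 + 2*24 = 184
a_6 = 2*184 + 2*68 = 504
a_7 = 2*504 + 2*184 = 1376
a_8 = 2*1376 + 2*504 = 3760
a_9 = 2*3760 + 2*1376 = 10272
a_10 = 2*10272 + 2*3760 = 28064
a_11 = 2*28064 + 2*10272 = 76672
a_12 = 2*76672 + 2*28064 = 209472
a_13 = 2*209472 + 2*76672 = 572288
a_14 = 2*572288 + 2*209472 = 1563520
So a_14 = 1563520.

1563520


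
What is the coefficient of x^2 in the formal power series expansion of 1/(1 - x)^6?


The expansion 1/(1 - x)^r = sum_{k>=0} C(k + r - 1, r - 1) x^k follows from the multiset / negative-binomial theorem (or from repeated differentiation of the geometric series).
For r = 6 and k = 2:
C(7, 5) = 5040 / (120 * 2) = 21.

21


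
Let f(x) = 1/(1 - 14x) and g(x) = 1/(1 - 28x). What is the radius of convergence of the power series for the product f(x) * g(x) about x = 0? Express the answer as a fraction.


The radius of 1/(1 - 14x) is 1/14 (nearest singularity at x = 1/14), and the radius of 1/(1 - 28x) is 1/28.
The product f(x)*g(x) = 1/((1 - 14x)(1 - 28x)) has singularities at both 1/14 and 1/28, so its radius of convergence is the distance to the nearest one:
min(1/14, 1/28) = 1/28.

1/28


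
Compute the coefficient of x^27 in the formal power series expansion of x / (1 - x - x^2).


Let f(x) = sum_{k>=0} a_k x^k. Multiplying f(x) * (1 - x - x^2) = x and matching coefficients gives a_0 = 0, a_1 = 1, and a_k = a_{k-1} + a_{k-2} for k >= 2. These are the Fibonacci numbers F_k.
Iterating from F_0 = 0, F_1 = 1:
F_0=0, F_1=1, F_2=1, F_3=2, F_4=3, F_5=5, F_6=8, F_7=13, F_8=21, F_9=34, ...
F_27 = 196418.

196418


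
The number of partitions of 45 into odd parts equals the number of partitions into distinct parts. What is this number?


Computing partitions of 45 into odd parts (1, 3, 5, ...):
Using the generating function prod_{k>=0} 1/(1-x^(2k+1)),
the count is 2048

2048


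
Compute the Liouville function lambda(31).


The Liouville function is lambda(k) = (-1)^Omega(k), where Omega(k) counts the prime factors of k with multiplicity.
Factoring: 31 = 31, so Omega(31) = 1.
lambda(31) = (-1)^1 = -1.

-1


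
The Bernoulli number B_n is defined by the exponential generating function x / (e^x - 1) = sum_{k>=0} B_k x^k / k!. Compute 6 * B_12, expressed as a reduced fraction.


Bernoulli numbers can also be computed recursively via B_0 = 1 and sum_{j=0}^{m} C(m+1, j) B_j = 0 for m >= 1. Odd-index Bernoulli numbers vanish for k >= 3.
Computing B_12 = -691/2730, so 6 * B_12 = 6 * -691/2730 = -691/455.

-691/455


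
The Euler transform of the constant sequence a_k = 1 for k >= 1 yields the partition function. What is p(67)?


The Euler transform converts the sequence a_k = 1 into the number of integer partitions.
Using the recurrence or dynamic programming:
p(67) = 2679689

2679689


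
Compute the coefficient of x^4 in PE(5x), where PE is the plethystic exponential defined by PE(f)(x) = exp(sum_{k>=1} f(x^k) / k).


With f(x) = 5x, the exponent is sum_{k>=1} 5 x^k / k = 5 * (-ln(1 - x)). Exponentiating:
PE(5x) = exp(-5 ln(1 - x)) = 1/(1 - x)^5.
By the negative binomial expansion, [x^n] 1/(1 - x)^5 = C(n + 4, 4).
For n = 4: C(8, 4) = 70.

70


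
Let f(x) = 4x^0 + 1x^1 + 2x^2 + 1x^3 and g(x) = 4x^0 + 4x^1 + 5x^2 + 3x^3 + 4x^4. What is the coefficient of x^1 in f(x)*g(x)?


Cauchy product at x^1:
4*4 + 1*4
= 20

20


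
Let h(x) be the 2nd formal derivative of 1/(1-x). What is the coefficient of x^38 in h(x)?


Differentiating 2 times: d^2/dx^2 [1/(1-x)] = 2!/(1-x)^3.
The expansion 1/(1-x)^3 = sum_{k>=0} C(k+2, 2) x^k, so the coefficient of x^n in 2!/(1-x)^3 is 2! * C(n+2, 2).
For n = 38: 2 * C(40, 2) = 2 * 780 = 1560

1560


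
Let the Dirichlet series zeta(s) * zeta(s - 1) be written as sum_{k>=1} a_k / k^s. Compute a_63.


Convolution gives a_k = sum_{d | k} d * 1 = sum_{d | k} d = sigma(k), the sum of positive divisors of k.
For k = 63, the divisors are 1, 3, 7, 9, 21, 63, so
sigma(63) = 1 + 3 + 7 + 9 + 21 + 63 = 104.

104


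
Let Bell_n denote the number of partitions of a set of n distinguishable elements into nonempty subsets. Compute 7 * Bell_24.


Bell_24 can be computed from the Bell triangle or from Dobinski's identity Bell_n = (1/e) * sum_{k>=0} k^n / k!.
Computing Bell_24 = 445958869294805289.
Then 7 * 445958869294805289 = 3121712085063637023.

3121712085063637023


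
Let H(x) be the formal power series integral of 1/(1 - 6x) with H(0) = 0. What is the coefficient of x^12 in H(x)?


1/(1 - 6x) = sum_{k>=0} 6^k x^k. Integrating termwise with H(0) = 0:
H(x) = sum_{k>=0} 6^k x^(k+1) / (k+1) = sum_{m>=1} 6^(m-1) x^m / m.
For m = 12: 6^11/12 = 362797056/12 = 30233088.

30233088


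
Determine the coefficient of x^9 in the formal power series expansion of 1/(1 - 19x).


The geometric series identity gives 1/(1 - c x) = sum_{k>=0} c^k x^k, so the coefficient of x^k is c^k.
Here c = 19 and k = 9.
Computing: 19^9 = 322687697779

322687697779


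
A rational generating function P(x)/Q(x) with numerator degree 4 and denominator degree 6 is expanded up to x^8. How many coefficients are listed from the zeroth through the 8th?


Expanding up to x^8 gives the coefficients for x^0, x^1, ..., x^8.
That is 8 + 1 = 9 coefficients in total.

9


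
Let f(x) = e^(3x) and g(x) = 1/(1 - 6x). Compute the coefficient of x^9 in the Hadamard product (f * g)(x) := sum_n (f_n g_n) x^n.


Expanding: f_k = 3^k/k! (from e^(3x)) and g_k = 6^k (from 1/(1 - 6x)). So the Hadamard coefficient (f * g)_k = 3^k 6^k / k! = (18)^k / k!.
For k = 9: 18^9/9! = 198359290368/362880 = 19131876/35.

19131876/35


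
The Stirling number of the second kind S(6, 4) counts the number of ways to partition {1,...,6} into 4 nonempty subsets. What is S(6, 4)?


Using the explicit formula S(n,k) = (1/k!) sum_{j=0}^{k} (-1)^(k-j) C(k,j) j^n:
S(6, 4) = 65
Equivalently, S(n,k) is n! times the coefficient of x^n in the EGF (e^x - 1)^k / k!.

65


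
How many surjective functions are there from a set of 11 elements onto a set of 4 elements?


By inclusion-exclusion on which target elements are missed, the number of surjections from an n-set onto a k-set is
surj(n, k) = sum_{j=0}^{k} (-1)^j C(k, j) (k - j)^n.
Equivalently surj(n, k) = k! * S(n, k), where S(n, k) is the Stirling number of the second kind.
For n = 11, k = 4:
S(11, 4) = 145750, so
surj = 4! * 145750 = 24 * 145750 = 3498000.

3498000


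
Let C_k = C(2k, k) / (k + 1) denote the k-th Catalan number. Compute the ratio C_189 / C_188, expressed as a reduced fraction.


Using C_k = (2k)! / (k! (k+1)!), the ratio C_{k+1}/C_k simplifies to
C_{k+1}/C_k = [(2k+2)! / ((k+1)! (k+2)!)] * [k! (k+1)! / (2k)!]
 = (2k+2)(2k+1) / ((k+1)(k+2)) = 2(2k+1) / (k+2).
For k = 188: 2(2*188 + 1) / (188 + 2) = 754/190 = 377/95.

377/95


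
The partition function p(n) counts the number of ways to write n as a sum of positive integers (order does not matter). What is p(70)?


Using the generating function prod_{k>=1} 1/(1-x^k), we compute p(70).
By dynamic programming over parts 1 through 70:
p(70) = 4087968

4087968


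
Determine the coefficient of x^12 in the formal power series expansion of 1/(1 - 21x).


The geometric series identity gives 1/(1 - c x) = sum_{k>=0} c^k x^k, so the coefficient of x^k is c^k.
Here c = 21 and k = 12.
Computing: 21^12 = 7355827511386641

7355827511386641


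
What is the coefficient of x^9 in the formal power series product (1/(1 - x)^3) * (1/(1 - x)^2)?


Combine the factors: (1/(1 - x)^3) * (1/(1 - x)^2) = 1/(1 - x)^5.
Then use 1/(1 - x)^r = sum_{k>=0} C(k + r - 1, r - 1) x^k with r = 5 and k = 9:
C(13, 4) = 715.

715


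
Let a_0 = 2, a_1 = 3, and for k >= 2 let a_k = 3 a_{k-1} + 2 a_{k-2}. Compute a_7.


Iterating the recurrence forward:
a_0 = 2
a_1 = 3
a_2 = 3*3 + 2*2 = 13
a_3 = 3*13 + 2*3 = 45
a_4 = 3*45 + 2*13 = 161
a_5 = 3*161 + 2*45 = 573
a_6 = 3*573 + 2*161 = 2041
a_7 = 3*2041 + 2*573 = 7269
So a_7 = 7269.

7269


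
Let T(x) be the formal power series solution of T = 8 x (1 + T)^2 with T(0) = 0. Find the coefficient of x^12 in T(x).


Apply the Lagrange inversion formula: if T = 8 x * phi(T) with phi(t) = (1 + t)^2, then [x^n] T = 8^n * (1/n) [t^(n-1)] phi(t)^n = 8^n * (1/n) [t^(n-1)] (1 + t)^(2n) = 8^n * (1/n) C(2n, n-1).
Using the identity C(2n, n-1) = C(2n, n) * n / (n+1), the unscaled factor equals C(2n, n) / (n+1) = C_n, the n-th Catalan number.
For n = 12: C_12 = C(24, 12) / 13 = 2704156/13 = 208012.
With the 8^12 = 68719476736 factor, the coefficient is 68719476736 * 208012 = 14294475794808832.

14294475794808832


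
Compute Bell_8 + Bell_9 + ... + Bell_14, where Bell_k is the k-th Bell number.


Recall Bell_k counts set partitions of a k-set (with Bell_0 = 1 by convention).
Bell_8 through Bell_14: 4140, 21147, 115975, 678570, 4213597, 27644437, 190899322
Sum = 4140 + 21147 + 115975 + 678570 + 4213597 + 27644437 + 190899322 = 223577188.

223577188


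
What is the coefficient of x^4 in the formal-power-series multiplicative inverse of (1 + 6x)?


The inverse is 1/(1 + 6x). Apply the geometric identity 1/(1 - y) = sum_{k>=0} y^k with y = -6x:
1/(1 + 6x) = sum_{k>=0} (-6)^k x^k.
So the coefficient of x^4 is (-6)^4 = 1296.

1296


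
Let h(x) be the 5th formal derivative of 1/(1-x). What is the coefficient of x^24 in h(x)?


Differentiating 5 times: d^5/dx^5 [1/(1-x)] = 5!/(1-x)^6.
The expansion 1/(1-x)^6 = sum_{k>=0} C(k+5, 5) x^k, so the coefficient of x^n in 5!/(1-x)^6 is 5! * C(n+5, 5).
For n = 24: 120 * C(29, 5) = 120 * 118755 = 14250600

14250600


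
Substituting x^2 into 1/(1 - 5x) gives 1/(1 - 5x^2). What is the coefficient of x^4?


The coefficient of x^(2m) in 1/(1 - 5x^2) is 5^m.
With n = 4 = 2*2, the coefficient is 5^2 = 25.

25


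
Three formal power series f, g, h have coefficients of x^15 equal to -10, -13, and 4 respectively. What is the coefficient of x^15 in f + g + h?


Series addition is componentwise:
-10 + -13 + 4
= -19

-19


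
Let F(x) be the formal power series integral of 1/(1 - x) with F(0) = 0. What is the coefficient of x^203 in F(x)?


1/(1 - x) = sum_{k>=0} x^k. Integrating termwise and using F(0) = 0 gives
F(x) = sum_{k>=0} x^(k+1) / (k+1) = sum_{m>=1} x^m / m = -ln(1 - x).
So the coefficient of x^203 is 1/203 = 1/203.

1/203


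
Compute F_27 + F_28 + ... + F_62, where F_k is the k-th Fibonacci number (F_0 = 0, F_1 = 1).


Use the identity sum_{k=0}^{N} F_k = F_{N+2} - 1 (which follows from F_{k+2} - F_{k+1} = F_k). Then
sum_{k=27}^{62} F_k = (F_{64} - 1) - (F_{28} - 1) = F_{64} - F_{28}.
Computing: F_{64} = 10610209857723, F_{28} = 317811, so
Sum = 10610209857723 - 317811 = 10610209539912.

10610209539912


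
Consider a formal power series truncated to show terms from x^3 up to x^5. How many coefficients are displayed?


From x^3 to x^5 inclusive, the count is 5 - 3 + 1 = 3.

3


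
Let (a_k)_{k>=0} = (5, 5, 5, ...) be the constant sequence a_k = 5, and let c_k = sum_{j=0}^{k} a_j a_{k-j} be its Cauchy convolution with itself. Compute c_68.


Since a_j = 5 for all j >= 0, the convolution sum becomes
c_k = sum_{j=0}^{k} 5 * 5 = 25 * (k + 1).
Equivalently, the generating function of (a_k) is 5/(1 - x) and its square is 25/(1 - x)^2 = sum_{k>=0} 25(k + 1) x^k.
For k = 68: 25 * 69 = 1725.

1725


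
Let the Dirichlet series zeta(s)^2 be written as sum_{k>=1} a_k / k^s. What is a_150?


The Dirichlet convolution of the constant function 1 with itself gives (1 * 1)(k) = sum_{d | k} 1 = d(k), the number of positive divisors of k.
Since zeta(s) = sum_{k>=1} 1/k^s, we have zeta(s)^2 = sum_{k>=1} d(k)/k^s, so a_k = d(k).
For k = 150: the divisors are 1, 2, 3, 5, 6, 10, 15, 25, 30, 50, 75, 150.
Count = 12.

12


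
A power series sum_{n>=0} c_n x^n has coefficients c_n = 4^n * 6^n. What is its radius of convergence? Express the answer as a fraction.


By the root test (Cauchy-Hadamard), the radius is R = 1 / limsup_n |c_n|^(1/n).
Here |c_n|^(1/n) = (4^n * 6^n)^(1/n) = 4 * 6 = 24 for all n.
So R = 1/24 = 1/24.

1/24


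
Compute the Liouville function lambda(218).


The Liouville function is lambda(k) = (-1)^Omega(k), where Omega(k) counts the prime factors of k with multiplicity.
Factoring: 218 = 2 * 109, so Omega(218) = 2.
lambda(218) = (-1)^2 = 1.

1


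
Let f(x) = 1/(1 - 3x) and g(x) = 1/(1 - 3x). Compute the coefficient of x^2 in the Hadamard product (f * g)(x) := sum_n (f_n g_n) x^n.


f has coefficients f_k = 3^k and g has coefficients g_k = 3^k, so the Hadamard product has coefficient (f*g)_k = 3^k * 3^k = 9^k.
For k = 2: 9^2 = 81.

81


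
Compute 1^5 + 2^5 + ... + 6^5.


This power sum has a closed form given by Faulhaber's formula
sum_{k=1}^{m} k^p = (1 / (p + 1)) * sum_{j=0}^{p} C(p + 1, j) B_j m^(p + 1 - j),
but for small m direct computation is fastest:
1 + 32 + 243 + 1024 + 3125 + 7776 = 12201.

12201


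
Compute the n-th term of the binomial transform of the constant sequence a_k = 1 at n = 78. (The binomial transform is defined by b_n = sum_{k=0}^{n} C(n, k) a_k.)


With a_k = 1 for all k, b_n = sum_{k=0}^{n} C(n, k) = 2^n by the binomial theorem.
For n = 78: 2^78 = 302231454903657293676544.

302231454903657293676544


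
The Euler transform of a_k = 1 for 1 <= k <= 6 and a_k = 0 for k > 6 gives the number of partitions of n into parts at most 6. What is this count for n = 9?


Partitions of 9 into parts at most 6:
Using generating function (1-x)^(-1)(1-x^2)^(-1)...(1-x^6)^(-1),
the coefficient of x^9 = 26

26


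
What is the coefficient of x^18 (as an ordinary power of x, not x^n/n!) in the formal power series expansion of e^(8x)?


The exponential series is e^y = sum_{k>=0} y^k / k!. Substituting y = 8x gives
e^(8x) = sum_{k>=0} 8^k x^k / k!.
So the coefficient of x^n is a^n/n! with a = 8, n = 18:
8^18 / 18! = 18014398509481984/6402373705728000 = 274877906944/97692469875

274877906944/97692469875


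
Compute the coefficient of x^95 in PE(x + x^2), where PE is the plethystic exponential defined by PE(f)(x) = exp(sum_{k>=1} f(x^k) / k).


With f(x) = x + x^2, the exponent is sum_{k>=1} (x^k + x^(2k)) / k = -ln(1 - x) - ln(1 - x^2). Exponentiating:
PE(x + x^2) = 1 / ((1 - x)(1 - x^2)).
This is the generating function for partitions of n into parts of size 1 or 2. The number of 2's can be any j in 0..47, and the rest are 1's, so
[x^95] = floor(95/2) + 1 = 48.

48


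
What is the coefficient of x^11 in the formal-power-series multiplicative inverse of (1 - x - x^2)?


Let the inverse be f(x) = sum_{k>=0} a_k x^k. From f(x) * (1 - x - x^2) = 1 and matching coefficients:
 x^0: a_0 = 1.
 x^1: a_1 - a_0 = 0, so a_1 = 1.
 x^k (k >= 2): a_k - a_{k-1} - a_{k-2} = 0, i.e. a_k = a_{k-1} + a_{k-2}.
This is the Fibonacci-type recurrence shifted so that a_0 = a_1 = 1.
Iterating: a_0=1, a_1=1, a_2=2, a_3=3, a_4=5, a_5=8, a_6=13, a_7=21, a_8=34, a_9=55, ...
a_11 = 144.

144


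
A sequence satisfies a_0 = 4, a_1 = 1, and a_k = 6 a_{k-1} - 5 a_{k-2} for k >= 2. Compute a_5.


The characteristic equation is t^2 - 6 t + 5 = 0, with roots r_1 = 5 and r_2 = 1 (so c_1 = r_1 + r_2, c_2 = -r_1 r_2 as required).
One can use the closed form a_n = A r_1^n + B r_2^n, but direct iteration is more reliable:
a_0 = 4, a_1 = 1, a_2 = -14, a_3 = -89, a_4 = -464, a_5 = -2339.
So a_5 = -2339.

-2339


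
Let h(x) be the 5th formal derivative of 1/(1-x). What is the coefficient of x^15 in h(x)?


Differentiating 5 times: d^5/dx^5 [1/(1-x)] = 5!/(1-x)^6.
The expansion 1/(1-x)^6 = sum_{k>=0} C(k+5, 5) x^k, so the coefficient of x^n in 5!/(1-x)^6 is 5! * C(n+5, 5).
For n = 15: 120 * C(20, 5) = 120 * 15504 = 1860480

1860480


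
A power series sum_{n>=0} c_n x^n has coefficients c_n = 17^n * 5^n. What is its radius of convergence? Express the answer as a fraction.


By the root test (Cauchy-Hadamard), the radius is R = 1 / limsup_n |c_n|^(1/n).
Here |c_n|^(1/n) = (17^n * 5^n)^(1/n) = 17 * 5 = 85 for all n.
So R = 1/85 = 1/85.

1/85


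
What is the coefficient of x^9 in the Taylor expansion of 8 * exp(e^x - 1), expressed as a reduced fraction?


exp(e^x - 1) = sum_{k>=0} Bell_k x^k / k!, where Bell_k is the k-th Bell number.
So the coefficient of x^9 is 8 * Bell_9 / 9!.
Computing: Bell_9 = 21147 and 9! = 362880, giving
8 * 21147/362880 = 1007/2160.

1007/2160


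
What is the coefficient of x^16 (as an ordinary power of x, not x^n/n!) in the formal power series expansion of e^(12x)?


The exponential series is e^y = sum_{k>=0} y^k / k!. Substituting y = 12x gives
e^(12x) = sum_{k>=0} 12^k x^k / k!.
So the coefficient of x^n is a^n/n! with a = 12, n = 16:
12^16 / 16! = 184884258895036416/20922789888000 = 7739670528/875875

7739670528/875875


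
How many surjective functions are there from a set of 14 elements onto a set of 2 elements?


By inclusion-exclusion on which target elements are missed, the number of surjections from an n-set onto a k-set is
surj(n, k) = sum_{j=0}^{k} (-1)^j C(k, j) (k - j)^n.
Equivalently surj(n, k) = k! * S(n, k), where S(n, k) is the Stirling number of the second kind.
For n = 14, k = 2:
S(14, 2) = 8191, so
surj = 2! * 8191 = 2 * 8191 = 16382.

16382


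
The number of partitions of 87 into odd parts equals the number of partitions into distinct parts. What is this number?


Computing partitions of 87 into odd parts (1, 3, 5, ...):
Using the generating function prod_{k>=0} 1/(1-x^(2k+1)),
the count is 145578

145578


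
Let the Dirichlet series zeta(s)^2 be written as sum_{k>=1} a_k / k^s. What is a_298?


The Dirichlet convolution of the constant function 1 with itself gives (1 * 1)(k) = sum_{d | k} 1 = d(k), the number of positive divisors of k.
Since zeta(s) = sum_{k>=1} 1/k^s, we have zeta(s)^2 = sum_{k>=1} d(k)/k^s, so a_k = d(k).
For k = 298: the divisors are 1, 2, 149, 298.
Count = 4.

4


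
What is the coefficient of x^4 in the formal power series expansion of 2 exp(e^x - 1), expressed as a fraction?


exp(e^x - 1) is the exponential generating function for the Bell numbers Bell_k: exp(e^x - 1) = sum_{k>=0} Bell_k x^k / k!.
So the coefficient of x^4 in 2 exp(e^x - 1) is 2 Bell_4 / 4!.
Computing: Bell_4 = 15 and 4! = 24, giving
2 * 15/24 = 5/4.

5/4


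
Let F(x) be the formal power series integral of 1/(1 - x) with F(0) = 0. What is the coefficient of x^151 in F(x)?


1/(1 - x) = sum_{k>=0} x^k. Integrating termwise and using F(0) = 0 gives
F(x) = sum_{k>=0} x^(k+1) / (k+1) = sum_{m>=1} x^m / m = -ln(1 - x).
So the coefficient of x^151 is 1/151 = 1/151.

1/151


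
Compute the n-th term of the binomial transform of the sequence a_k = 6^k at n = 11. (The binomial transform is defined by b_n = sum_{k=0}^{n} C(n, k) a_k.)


With a_k = 6^k, b_n = sum_{k=0}^{n} C(n, k) 6^k = (1 + 6)^n by the binomial theorem.
For n = 11: (1 + 6)^11 = 7^11 = 1977326743.

1977326743


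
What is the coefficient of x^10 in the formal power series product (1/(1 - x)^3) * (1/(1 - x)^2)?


Combine the factors: (1/(1 - x)^3) * (1/(1 - x)^2) = 1/(1 - x)^5.
Then use 1/(1 - x)^r = sum_{k>=0} C(k + r - 1, r - 1) x^k with r = 5 and k = 10:
C(14, 4) = 1001.

1001


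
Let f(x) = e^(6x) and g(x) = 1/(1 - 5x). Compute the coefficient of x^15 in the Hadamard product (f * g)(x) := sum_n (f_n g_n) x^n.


Expanding: f_k = 6^k/k! (from e^(6x)) and g_k = 5^k (from 1/(1 - 5x)). So the Hadamard coefficient (f * g)_k = 6^k 5^k / k! = (30)^k / k!.
For k = 15: 30^15/15! = 14348907000000000000000/1307674368000 = 76886718750000/7007.

76886718750000/7007


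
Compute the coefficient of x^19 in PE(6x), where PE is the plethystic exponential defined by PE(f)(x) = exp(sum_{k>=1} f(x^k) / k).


With f(x) = 6x, the exponent is sum_{k>=1} 6 x^k / k = 6 * (-ln(1 - x)). Exponentiating:
PE(6x) = exp(-6 ln(1 - x)) = 1/(1 - x)^6.
By the negative binomial expansion, [x^n] 1/(1 - x)^6 = C(n + 5, 5).
For n = 19: C(24, 5) = 42504.

42504


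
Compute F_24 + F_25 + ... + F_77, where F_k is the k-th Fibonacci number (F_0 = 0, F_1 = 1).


Use the identity sum_{k=0}^{N} F_k = F_{N+2} - 1 (which follows from F_{k+2} - F_{k+1} = F_k). Then
sum_{k=24}^{77} F_k = (F_{79} - 1) - (F_{25} - 1) = F_{79} - F_{25}.
Computing: F_{79} = 14472334024676221, F_{25} = 75025, so
Sum = 14472334024676221 - 75025 = 14472334024601196.

14472334024601196


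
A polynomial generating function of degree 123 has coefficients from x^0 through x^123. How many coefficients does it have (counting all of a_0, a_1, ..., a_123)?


A polynomial of degree 123 takes the form a_0 + a_1 x + ... + a_123 x^123.
The number of coefficients is 123 + 1 = 124.

124


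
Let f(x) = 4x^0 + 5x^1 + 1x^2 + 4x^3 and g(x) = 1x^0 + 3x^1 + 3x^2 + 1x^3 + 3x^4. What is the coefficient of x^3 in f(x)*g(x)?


Cauchy product at x^3:
4*1 + 5*3 + 1*3 + 4*1
= 26

26


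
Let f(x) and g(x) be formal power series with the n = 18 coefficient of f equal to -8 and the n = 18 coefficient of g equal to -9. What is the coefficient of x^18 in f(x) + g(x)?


Addition of formal power series is termwise.
The coefficient of x^18 in f + g = -8 + -9
= -17

-17


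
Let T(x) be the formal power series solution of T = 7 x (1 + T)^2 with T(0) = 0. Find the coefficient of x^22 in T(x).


Apply the Lagrange inversion formula: if T = 7 x * phi(T) with phi(t) = (1 + t)^2, then [x^n] T = 7^n * (1/n) [t^(n-1)] phi(t)^n = 7^n * (1/n) [t^(n-1)] (1 + t)^(2n) = 7^n * (1/n) C(2n, n-1).
Using the identity C(2n, n-1) = C(2n, n) * n / (n+1), the unscaled factor equals C(2n, n) / (n+1) = C_n, the n-th Catalan number.
For n = 22: C_22 = C(44, 22) / 23 = 2104098963720/23 = 91482563640.
With the 7^22 = 3909821048582988049 factor, the coefficient is 3909821048582988049 * 91482563640 = 357680452898004736014001938360.

357680452898004736014001938360


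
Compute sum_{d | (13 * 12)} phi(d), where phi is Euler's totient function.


First, 13 * 12 = 156. One classical identity is sum_{d | n} phi(d) = n (each k in [1, n] has a unique gcd with n, and among the k's with gcd(k, n) = n/d there are phi(d) of them). So the sum equals 156. We also verify directly:
Divisors of 156: 1, 2, 3, 4, 6, 12, 13, 26, 39, 52, 78, 156.
phi values: 1, 1, 2, 2, 2, 4, 12, 12, 24, 24, 24, 48.
Sum = 156.

156


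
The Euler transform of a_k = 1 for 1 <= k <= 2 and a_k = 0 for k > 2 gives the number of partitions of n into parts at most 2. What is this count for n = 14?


Partitions of 14 into parts at most 2:
Using generating function (1-x)^(-1)(1-x^2)^(-1),
the coefficient of x^14 = 8

8


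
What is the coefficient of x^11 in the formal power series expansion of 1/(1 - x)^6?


The negative binomial / multiset identity is
1/(1 - x)^r = sum_{k>=0} C(k + r - 1, r - 1) x^k.
Here r = 6 and k = 11, so the coefficient is
C(11 + 5, 5) = C(16, 5)
= 4368

4368


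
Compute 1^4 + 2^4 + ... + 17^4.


This power sum has a closed form given by Faulhaber's formula
sum_{k=1}^{m} k^p = (1 / (p + 1)) * sum_{j=0}^{p} C(p + 1, j) B_j m^(p + 1 - j),
but for small m direct computation is fastest:
1 + 16 + 81 + 256 + 625 + 1296 + 2401 + 4096 + 6561 + 10000 + 14641 + 20736 + 28561 + 38416 + 50625 + 65536 + 83521 = 327369.

327369


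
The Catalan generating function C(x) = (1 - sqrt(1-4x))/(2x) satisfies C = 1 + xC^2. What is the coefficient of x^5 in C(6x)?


Substituting x -> 6x scales the n-th coefficient by 6^n, so [x^5] C(6x) = 6^5 * C_5.
C_5 = C(2*5, 5)/(6) = 252/6 = 42.
So 6^5 * 42 = 7776 * 42 = 326592.

326592


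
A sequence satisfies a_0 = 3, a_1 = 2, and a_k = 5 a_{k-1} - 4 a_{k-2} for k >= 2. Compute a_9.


The characteristic equation is t^2 - 5 t + 4 = 0, with roots r_1 = 4 and r_2 = 1 (so c_1 = r_1 + r_2, c_2 = -r_1 r_2 as required).
One can use the closed form a_n = A r_1^n + B r_2^n, but direct iteration is more reliable:
a_0 = 3, a_1 = 2, a_2 = -2, a_3 = -18, a_4 = -82, a_5 = -338, a_6 = -1362, a_7 = -5458, a_8 = -21842, a_9 = -87378.
So a_9 = -87378.

-87378


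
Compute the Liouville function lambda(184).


The Liouville function is lambda(k) = (-1)^Omega(k), where Omega(k) counts the prime factors of k with multiplicity.
Factoring: 184 = 2 * 2 * 2 * 23, so Omega(184) = 4.
lambda(184) = (-1)^4 = 1.

1


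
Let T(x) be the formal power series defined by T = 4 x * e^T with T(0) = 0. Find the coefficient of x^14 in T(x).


Apply the Lagrange inversion formula: if T = 4 x * phi(T) with phi(t) = e^t, then
[x^n] T = 4^n * (1/n) [t^(n-1)] phi(t)^n = 4^n * (1/n) [t^(n-1)] e^(n t) = 4^n * (1/n) * n^(n-1) / (n-1)! = 4^n * n^(n-1) / n!.
When c = 1 this is the Cayley count of rooted labeled trees on n vertices, divided by n!.
For n = 14: 4^14 * 14^13 / 14! = 268435456 * 793714773254144/87178291200 = 2123138423672799232/868725.

2123138423672799232/868725


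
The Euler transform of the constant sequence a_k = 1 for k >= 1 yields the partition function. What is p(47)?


The Euler transform converts the sequence a_k = 1 into the number of integer partitions.
Using the recurrence or dynamic programming:
p(47) = 124754

124754


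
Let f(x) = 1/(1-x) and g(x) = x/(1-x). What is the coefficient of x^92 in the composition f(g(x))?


First simplify the composition: f(g(x)) = 1/(1 - x/(1-x)) = (1-x)/((1-x) - x) = (1-x)/(1-2x).
Now extract the coefficient. Write (1-x)/(1-2x) = 1/(1-2x) - x/(1-2x).
The coefficient of x^n in 1/(1-2x) is 2^n, and in x/(1-2x) is 2^(n-1) (for n >= 1).
So the coefficient of x^92 is 2^92 - 2^91 = 4951760157141521099596496896 - 2475880078570760549798248448 = 2475880078570760549798248448.

2475880078570760549798248448


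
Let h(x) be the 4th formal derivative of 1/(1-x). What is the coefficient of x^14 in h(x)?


Differentiating 4 times: d^4/dx^4 [1/(1-x)] = 4!/(1-x)^5.
The expansion 1/(1-x)^5 = sum_{k>=0} C(k+4, 4) x^k, so the coefficient of x^n in 4!/(1-x)^5 is 4! * C(n+4, 4).
For n = 14: 24 * C(18, 4) = 24 * 3060 = 73440

73440


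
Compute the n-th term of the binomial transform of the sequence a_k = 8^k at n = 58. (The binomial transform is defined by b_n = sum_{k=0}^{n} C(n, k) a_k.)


With a_k = 8^k, b_n = sum_{k=0}^{n} C(n, k) 8^k = (1 + 8)^n by the binomial theorem.
For n = 58: (1 + 8)^58 = 9^58 = 22185312344622607535965183080365494317672538611578408721.

22185312344622607535965183080365494317672538611578408721


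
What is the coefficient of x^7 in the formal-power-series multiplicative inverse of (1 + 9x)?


The inverse is 1/(1 + 9x). Apply the geometric identity 1/(1 - y) = sum_{k>=0} y^k with y = -9x:
1/(1 + 9x) = sum_{k>=0} (-9)^k x^k.
So the coefficient of x^7 is (-9)^7 = -4782969.

-4782969


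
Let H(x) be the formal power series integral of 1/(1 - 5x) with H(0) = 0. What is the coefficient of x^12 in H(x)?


1/(1 - 5x) = sum_{k>=0} 5^k x^k. Integrating termwise with H(0) = 0:
H(x) = sum_{k>=0} 5^k x^(k+1) / (k+1) = sum_{m>=1} 5^(m-1) x^m / m.
For m = 12: 5^11/12 = 48828125/12 = 48828125/12.

48828125/12


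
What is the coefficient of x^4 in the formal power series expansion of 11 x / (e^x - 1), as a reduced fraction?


The exponential generating function for Bernoulli numbers is
x / (e^x - 1) = sum_{k>=0} B_k x^k / k!.
So the coefficient of x^4 in 11 x / (e^x - 1) is 11 B_4 / 4!.
Computing: B_4 = -1/30, 4! = 24, giving
11 * -1/30 / 24 = -11/720.

-11/720


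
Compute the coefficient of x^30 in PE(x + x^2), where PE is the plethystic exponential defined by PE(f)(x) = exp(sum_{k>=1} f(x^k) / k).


With f(x) = x + x^2, the exponent is sum_{k>=1} (x^k + x^(2k)) / k = -ln(1 - x) - ln(1 - x^2). Exponentiating:
PE(x + x^2) = 1 / ((1 - x)(1 - x^2)).
This is the generating function for partitions of n into parts of size 1 or 2. The number of 2's can be any j in 0..15, and the rest are 1's, so
[x^30] = floor(30/2) + 1 = 16.

16


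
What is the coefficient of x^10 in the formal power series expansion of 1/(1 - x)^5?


The negative binomial / multiset identity is
1/(1 - x)^r = sum_{k>=0} C(k + r - 1, r - 1) x^k.
Here r = 5 and k = 10, so the coefficient is
C(10 + 4, 4) = C(14, 4)
= 1001

1001


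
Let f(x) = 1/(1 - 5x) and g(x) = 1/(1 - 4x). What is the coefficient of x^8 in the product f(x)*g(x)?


The coefficient of x^n in f*g is the Cauchy product: sum_{k=0}^{n} a^k * b^(n-k).
With a=5, b=4, n=8:
sum_{k=0}^{8} 5^k * 4^(8-k)
= 1690981

1690981


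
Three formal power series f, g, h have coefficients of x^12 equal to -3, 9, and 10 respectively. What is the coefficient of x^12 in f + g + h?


Series addition is componentwise:
-3 + 9 + 10
= 16

16


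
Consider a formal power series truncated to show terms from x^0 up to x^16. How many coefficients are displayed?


From x^0 to x^16 inclusive, the count is 16 - 0 + 1 = 17.

17


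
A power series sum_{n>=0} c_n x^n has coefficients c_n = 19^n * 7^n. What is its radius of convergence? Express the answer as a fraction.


By the root test (Cauchy-Hadamard), the radius is R = 1 / limsup_n |c_n|^(1/n).
Here |c_n|^(1/n) = (19^n * 7^n)^(1/n) = 19 * 7 = 133 for all n.
So R = 1/133 = 1/133.

1/133


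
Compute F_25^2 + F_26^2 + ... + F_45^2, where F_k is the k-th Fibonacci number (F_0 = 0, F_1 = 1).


There is a standard identity sum_{k=0}^{N} F_k^2 = F_N * F_{N+1} (proved inductively from the telescoping relation F_k^2 = F_k F_{k+1} - F_{k-1} F_k). Then
sum_{k=25}^{45} F_k^2 = F_45 F_46 - F_24 F_25.
Computing: F_45 = 1134903170, F_46 = 1836311903, F_24 = 46368, F_25 = 75025.
Sum = 1134903170 * 1836311903 - 46368 * 75025 = 2084036196344673310.

2084036196344673310


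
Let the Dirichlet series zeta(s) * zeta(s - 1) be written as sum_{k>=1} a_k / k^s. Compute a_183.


Convolution gives a_k = sum_{d | k} d * 1 = sum_{d | k} d = sigma(k), the sum of positive divisors of k.
For k = 183, the divisors are 1, 3, 61, 183, so
sigma(183) = 1 + 3 + 61 + 183 = 248.

248


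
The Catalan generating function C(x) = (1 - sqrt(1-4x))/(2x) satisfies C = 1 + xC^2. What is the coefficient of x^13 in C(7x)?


Substituting x -> 7x scales the n-th coefficient by 7^n, so [x^13] C(7x) = 7^13 * C_13.
C_13 = C(2*13, 13)/(14) = 10400600/14 = 742900.
So 7^13 * 742900 = 96889010407 * 742900 = 71978845831360300.

71978845831360300


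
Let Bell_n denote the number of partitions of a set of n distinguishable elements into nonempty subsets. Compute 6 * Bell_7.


Bell_7 can be computed from the Bell triangle or from Dobinski's identity Bell_n = (1/e) * sum_{k>=0} k^n / k!.
Computing Bell_7 = 877.
Then 6 * 877 = 5262.

5262


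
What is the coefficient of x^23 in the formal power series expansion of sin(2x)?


The Maclaurin series is sin(t) = sum_{k>=0} (-1)^k t^(2k+1) / (2k+1)!, so substituting t = 2x, only odd powers of x are nonzero, with coefficient of x^(2k+1) equal to (-1)^k 2^(2k+1) / (2k+1)!.
Write 23 = 2*11 + 1, giving the coefficient (-1)^11 * 2^23 / 23! = -8388608/25852016738884976640000 = -16/49308808782358125.

-16/49308808782358125


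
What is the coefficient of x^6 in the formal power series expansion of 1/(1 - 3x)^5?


The general identity 1/(1 - c x)^r = sum_{k>=0} c^k C(k + r - 1, r - 1) x^k follows by substituting y = c x into 1/(1 - y)^r = sum_{k>=0} C(k + r - 1, r - 1) y^k.
For c = 3, r = 5, k = 6:
3^6 * C(10, 4) = 729 * 210 = 153090.

153090


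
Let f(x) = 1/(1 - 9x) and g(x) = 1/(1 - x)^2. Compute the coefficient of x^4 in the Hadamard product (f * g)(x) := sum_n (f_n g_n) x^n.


f has coefficients f_k = 9^k. For g = 1/(1 - x)^2 the coefficient is g_k = C(k + 1, 1) = k + 1. The Hadamard coefficient is (f * g)_k = 9^k * (k + 1).
For k = 4: 9^4 * 5 = 6561 * 5 = 32805.

32805


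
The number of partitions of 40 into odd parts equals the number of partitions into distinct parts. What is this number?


Computing partitions of 40 into odd parts (1, 3, 5, ...):
Using the generating function prod_{k>=0} 1/(1-x^(2k+1)),
the count is 1113

1113


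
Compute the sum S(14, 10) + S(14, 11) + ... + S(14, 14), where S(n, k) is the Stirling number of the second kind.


By definition, S(n, k) counts partitions of an n-set into exactly k nonempty blocks.
Computing row n = 14 for k = 10..14:
S(14, k): 752752, 66066, 3367, 91, 1
Sum = 822277.

822277


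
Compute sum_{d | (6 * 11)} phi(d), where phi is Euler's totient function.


First, 6 * 11 = 66. One classical identity is sum_{d | n} phi(d) = n (each k in [1, n] has a unique gcd with n, and among the k's with gcd(k, n) = n/d there are phi(d) of them). So the sum equals 66. We also verify directly:
Divisors of 66: 1, 2, 3, 6, 11, 22, 33, 66.
phi values: 1, 1, 2, 2, 10, 10, 20, 20.
Sum = 66.

66


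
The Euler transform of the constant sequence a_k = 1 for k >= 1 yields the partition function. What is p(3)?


The Euler transform converts the sequence a_k = 1 into the number of integer partitions.
Using the recurrence or dynamic programming:
p(3) = 3

3
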